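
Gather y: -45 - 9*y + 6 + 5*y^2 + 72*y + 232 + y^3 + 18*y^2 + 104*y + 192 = y^3 + 23*y^2 + 167*y + 385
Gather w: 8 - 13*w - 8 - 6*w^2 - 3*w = -6*w^2 - 16*w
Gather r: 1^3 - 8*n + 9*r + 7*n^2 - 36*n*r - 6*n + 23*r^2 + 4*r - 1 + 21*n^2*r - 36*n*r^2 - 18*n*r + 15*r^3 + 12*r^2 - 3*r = 7*n^2 - 14*n + 15*r^3 + r^2*(35 - 36*n) + r*(21*n^2 - 54*n + 10)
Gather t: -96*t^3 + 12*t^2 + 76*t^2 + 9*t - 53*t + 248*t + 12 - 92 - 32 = -96*t^3 + 88*t^2 + 204*t - 112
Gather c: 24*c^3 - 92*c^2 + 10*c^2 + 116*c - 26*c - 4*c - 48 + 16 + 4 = 24*c^3 - 82*c^2 + 86*c - 28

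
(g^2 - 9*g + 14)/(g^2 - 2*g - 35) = (g - 2)/(g + 5)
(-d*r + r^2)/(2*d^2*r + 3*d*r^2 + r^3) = (-d + r)/(2*d^2 + 3*d*r + r^2)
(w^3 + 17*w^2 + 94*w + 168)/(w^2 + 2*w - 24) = (w^2 + 11*w + 28)/(w - 4)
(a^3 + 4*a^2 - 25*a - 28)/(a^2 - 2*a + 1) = (a^3 + 4*a^2 - 25*a - 28)/(a^2 - 2*a + 1)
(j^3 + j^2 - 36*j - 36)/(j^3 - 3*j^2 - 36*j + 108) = (j + 1)/(j - 3)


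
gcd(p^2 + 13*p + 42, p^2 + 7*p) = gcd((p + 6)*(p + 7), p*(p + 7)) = p + 7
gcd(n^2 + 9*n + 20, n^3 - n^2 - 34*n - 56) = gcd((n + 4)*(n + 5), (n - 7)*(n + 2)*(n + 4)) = n + 4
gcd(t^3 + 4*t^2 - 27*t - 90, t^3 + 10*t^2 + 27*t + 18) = t^2 + 9*t + 18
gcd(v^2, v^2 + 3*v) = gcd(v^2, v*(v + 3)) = v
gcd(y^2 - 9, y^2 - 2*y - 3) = y - 3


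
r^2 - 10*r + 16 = (r - 8)*(r - 2)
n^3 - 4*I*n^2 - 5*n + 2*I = (n - 2*I)*(n - I)^2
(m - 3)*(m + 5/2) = m^2 - m/2 - 15/2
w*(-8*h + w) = -8*h*w + w^2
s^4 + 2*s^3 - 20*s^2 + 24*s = s*(s - 2)^2*(s + 6)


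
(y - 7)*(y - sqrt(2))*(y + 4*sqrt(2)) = y^3 - 7*y^2 + 3*sqrt(2)*y^2 - 21*sqrt(2)*y - 8*y + 56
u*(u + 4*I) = u^2 + 4*I*u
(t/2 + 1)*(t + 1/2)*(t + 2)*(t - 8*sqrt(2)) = t^4/2 - 4*sqrt(2)*t^3 + 9*t^3/4 - 18*sqrt(2)*t^2 + 3*t^2 - 24*sqrt(2)*t + t - 8*sqrt(2)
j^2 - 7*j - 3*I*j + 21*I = (j - 7)*(j - 3*I)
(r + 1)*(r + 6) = r^2 + 7*r + 6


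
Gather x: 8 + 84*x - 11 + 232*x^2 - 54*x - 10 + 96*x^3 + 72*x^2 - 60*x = 96*x^3 + 304*x^2 - 30*x - 13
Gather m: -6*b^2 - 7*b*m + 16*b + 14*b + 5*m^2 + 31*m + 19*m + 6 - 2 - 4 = -6*b^2 + 30*b + 5*m^2 + m*(50 - 7*b)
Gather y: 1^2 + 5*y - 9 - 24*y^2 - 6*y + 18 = -24*y^2 - y + 10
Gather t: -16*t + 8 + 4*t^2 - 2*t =4*t^2 - 18*t + 8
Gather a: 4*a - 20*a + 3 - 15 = -16*a - 12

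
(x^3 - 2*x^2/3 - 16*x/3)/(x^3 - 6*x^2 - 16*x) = (x - 8/3)/(x - 8)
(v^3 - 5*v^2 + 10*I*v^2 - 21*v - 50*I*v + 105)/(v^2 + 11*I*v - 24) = (v^2 + v*(-5 + 7*I) - 35*I)/(v + 8*I)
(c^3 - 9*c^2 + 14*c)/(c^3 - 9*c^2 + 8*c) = (c^2 - 9*c + 14)/(c^2 - 9*c + 8)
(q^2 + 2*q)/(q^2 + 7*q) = (q + 2)/(q + 7)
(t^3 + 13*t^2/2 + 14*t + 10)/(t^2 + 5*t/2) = t + 4 + 4/t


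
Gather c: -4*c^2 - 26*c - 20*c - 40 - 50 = -4*c^2 - 46*c - 90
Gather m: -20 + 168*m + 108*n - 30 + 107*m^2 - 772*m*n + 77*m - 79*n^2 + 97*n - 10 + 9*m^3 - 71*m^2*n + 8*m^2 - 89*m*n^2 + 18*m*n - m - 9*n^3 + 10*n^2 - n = 9*m^3 + m^2*(115 - 71*n) + m*(-89*n^2 - 754*n + 244) - 9*n^3 - 69*n^2 + 204*n - 60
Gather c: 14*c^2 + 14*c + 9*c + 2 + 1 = 14*c^2 + 23*c + 3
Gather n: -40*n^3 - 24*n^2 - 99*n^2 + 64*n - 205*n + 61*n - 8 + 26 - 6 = -40*n^3 - 123*n^2 - 80*n + 12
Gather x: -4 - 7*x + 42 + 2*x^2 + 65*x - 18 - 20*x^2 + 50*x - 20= -18*x^2 + 108*x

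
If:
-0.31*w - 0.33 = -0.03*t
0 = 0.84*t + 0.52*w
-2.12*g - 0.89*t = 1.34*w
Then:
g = 0.37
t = 0.62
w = -1.00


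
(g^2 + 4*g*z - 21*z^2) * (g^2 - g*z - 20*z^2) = g^4 + 3*g^3*z - 45*g^2*z^2 - 59*g*z^3 + 420*z^4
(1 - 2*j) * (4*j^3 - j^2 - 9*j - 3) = -8*j^4 + 6*j^3 + 17*j^2 - 3*j - 3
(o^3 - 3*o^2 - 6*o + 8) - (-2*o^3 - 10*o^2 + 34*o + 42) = 3*o^3 + 7*o^2 - 40*o - 34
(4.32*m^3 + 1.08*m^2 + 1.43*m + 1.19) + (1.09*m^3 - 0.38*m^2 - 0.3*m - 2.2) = 5.41*m^3 + 0.7*m^2 + 1.13*m - 1.01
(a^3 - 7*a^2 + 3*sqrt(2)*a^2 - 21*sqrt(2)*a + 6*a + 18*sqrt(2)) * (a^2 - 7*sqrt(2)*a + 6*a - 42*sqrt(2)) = a^5 - 4*sqrt(2)*a^4 - a^4 - 78*a^3 + 4*sqrt(2)*a^3 + 78*a^2 + 144*sqrt(2)*a^2 - 144*sqrt(2)*a + 1512*a - 1512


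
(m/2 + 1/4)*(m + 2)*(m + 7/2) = m^3/2 + 3*m^2 + 39*m/8 + 7/4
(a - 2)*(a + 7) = a^2 + 5*a - 14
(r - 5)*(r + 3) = r^2 - 2*r - 15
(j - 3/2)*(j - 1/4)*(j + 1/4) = j^3 - 3*j^2/2 - j/16 + 3/32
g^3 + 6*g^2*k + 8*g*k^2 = g*(g + 2*k)*(g + 4*k)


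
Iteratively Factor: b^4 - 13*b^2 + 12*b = (b + 4)*(b^3 - 4*b^2 + 3*b) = (b - 1)*(b + 4)*(b^2 - 3*b) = (b - 3)*(b - 1)*(b + 4)*(b)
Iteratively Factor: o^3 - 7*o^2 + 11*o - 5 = (o - 1)*(o^2 - 6*o + 5) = (o - 1)^2*(o - 5)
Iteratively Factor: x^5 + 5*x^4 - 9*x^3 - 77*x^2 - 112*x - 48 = (x + 1)*(x^4 + 4*x^3 - 13*x^2 - 64*x - 48) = (x + 1)^2*(x^3 + 3*x^2 - 16*x - 48) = (x + 1)^2*(x + 4)*(x^2 - x - 12) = (x + 1)^2*(x + 3)*(x + 4)*(x - 4)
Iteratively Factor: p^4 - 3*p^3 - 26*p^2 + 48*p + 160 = (p - 4)*(p^3 + p^2 - 22*p - 40) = (p - 4)*(p + 4)*(p^2 - 3*p - 10) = (p - 4)*(p + 2)*(p + 4)*(p - 5)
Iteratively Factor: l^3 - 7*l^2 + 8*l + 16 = (l - 4)*(l^2 - 3*l - 4) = (l - 4)^2*(l + 1)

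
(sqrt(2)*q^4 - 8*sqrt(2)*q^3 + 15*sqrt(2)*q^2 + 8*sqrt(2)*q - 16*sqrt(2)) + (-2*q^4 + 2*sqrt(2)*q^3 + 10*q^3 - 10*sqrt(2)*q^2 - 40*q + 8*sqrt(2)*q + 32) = -2*q^4 + sqrt(2)*q^4 - 6*sqrt(2)*q^3 + 10*q^3 + 5*sqrt(2)*q^2 - 40*q + 16*sqrt(2)*q - 16*sqrt(2) + 32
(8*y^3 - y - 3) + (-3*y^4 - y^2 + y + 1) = -3*y^4 + 8*y^3 - y^2 - 2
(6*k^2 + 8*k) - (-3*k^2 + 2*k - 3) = 9*k^2 + 6*k + 3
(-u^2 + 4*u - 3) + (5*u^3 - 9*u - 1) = 5*u^3 - u^2 - 5*u - 4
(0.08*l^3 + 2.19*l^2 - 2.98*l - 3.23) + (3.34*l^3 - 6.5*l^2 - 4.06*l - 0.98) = 3.42*l^3 - 4.31*l^2 - 7.04*l - 4.21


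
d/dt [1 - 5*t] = -5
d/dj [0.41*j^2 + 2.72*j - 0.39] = 0.82*j + 2.72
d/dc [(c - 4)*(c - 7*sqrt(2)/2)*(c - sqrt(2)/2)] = 3*c^2 - 8*sqrt(2)*c - 8*c + 7/2 + 16*sqrt(2)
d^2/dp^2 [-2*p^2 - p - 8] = -4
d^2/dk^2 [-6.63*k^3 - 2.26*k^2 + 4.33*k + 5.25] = -39.78*k - 4.52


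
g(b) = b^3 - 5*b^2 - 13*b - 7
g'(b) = 3*b^2 - 10*b - 13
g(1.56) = -35.65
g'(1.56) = -21.30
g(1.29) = -29.94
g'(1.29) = -20.91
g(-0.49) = -1.95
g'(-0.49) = -7.38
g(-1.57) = -2.78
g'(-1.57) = 10.09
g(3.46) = -70.42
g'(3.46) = -11.69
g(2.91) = -62.53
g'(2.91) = -16.70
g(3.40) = -69.70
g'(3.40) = -12.32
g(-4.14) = -109.84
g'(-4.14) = 79.82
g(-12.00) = -2299.00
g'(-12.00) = 539.00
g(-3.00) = -40.00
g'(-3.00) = 44.00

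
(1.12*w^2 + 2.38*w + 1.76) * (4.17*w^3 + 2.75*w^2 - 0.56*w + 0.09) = 4.6704*w^5 + 13.0046*w^4 + 13.257*w^3 + 3.608*w^2 - 0.7714*w + 0.1584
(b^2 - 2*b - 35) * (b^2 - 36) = b^4 - 2*b^3 - 71*b^2 + 72*b + 1260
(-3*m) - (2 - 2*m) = -m - 2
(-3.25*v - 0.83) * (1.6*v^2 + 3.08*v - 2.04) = -5.2*v^3 - 11.338*v^2 + 4.0736*v + 1.6932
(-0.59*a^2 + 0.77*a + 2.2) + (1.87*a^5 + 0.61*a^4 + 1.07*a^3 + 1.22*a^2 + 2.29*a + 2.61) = 1.87*a^5 + 0.61*a^4 + 1.07*a^3 + 0.63*a^2 + 3.06*a + 4.81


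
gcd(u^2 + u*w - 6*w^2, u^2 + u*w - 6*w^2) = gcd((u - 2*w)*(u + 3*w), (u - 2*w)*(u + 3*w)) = u^2 + u*w - 6*w^2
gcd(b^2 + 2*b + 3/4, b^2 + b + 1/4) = b + 1/2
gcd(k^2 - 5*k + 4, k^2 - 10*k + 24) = k - 4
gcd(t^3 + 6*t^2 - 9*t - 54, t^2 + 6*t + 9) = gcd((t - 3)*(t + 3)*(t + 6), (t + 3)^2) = t + 3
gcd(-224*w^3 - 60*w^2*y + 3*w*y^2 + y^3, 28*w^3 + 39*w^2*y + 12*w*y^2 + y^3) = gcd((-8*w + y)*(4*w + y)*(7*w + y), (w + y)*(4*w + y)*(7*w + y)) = 28*w^2 + 11*w*y + y^2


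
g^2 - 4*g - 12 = (g - 6)*(g + 2)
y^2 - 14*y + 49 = (y - 7)^2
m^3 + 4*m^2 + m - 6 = (m - 1)*(m + 2)*(m + 3)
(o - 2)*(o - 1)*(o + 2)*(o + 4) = o^4 + 3*o^3 - 8*o^2 - 12*o + 16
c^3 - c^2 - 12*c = c*(c - 4)*(c + 3)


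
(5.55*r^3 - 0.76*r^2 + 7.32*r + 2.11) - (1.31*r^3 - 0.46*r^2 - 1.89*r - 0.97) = 4.24*r^3 - 0.3*r^2 + 9.21*r + 3.08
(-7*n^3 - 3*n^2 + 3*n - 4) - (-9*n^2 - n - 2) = -7*n^3 + 6*n^2 + 4*n - 2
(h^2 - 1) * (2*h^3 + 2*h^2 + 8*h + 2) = 2*h^5 + 2*h^4 + 6*h^3 - 8*h - 2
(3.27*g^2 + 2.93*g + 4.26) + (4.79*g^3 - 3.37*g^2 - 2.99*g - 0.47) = 4.79*g^3 - 0.1*g^2 - 0.0600000000000001*g + 3.79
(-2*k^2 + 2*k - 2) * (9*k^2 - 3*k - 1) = -18*k^4 + 24*k^3 - 22*k^2 + 4*k + 2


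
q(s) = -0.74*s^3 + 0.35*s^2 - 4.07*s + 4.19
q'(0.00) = -4.07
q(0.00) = 4.19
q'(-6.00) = -88.19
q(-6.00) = 201.05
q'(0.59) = -4.43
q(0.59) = 1.76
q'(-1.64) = -11.19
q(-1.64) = 15.07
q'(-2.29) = -17.31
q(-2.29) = 24.23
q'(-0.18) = -4.27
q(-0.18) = 4.94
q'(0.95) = -5.41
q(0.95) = 0.00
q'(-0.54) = -5.10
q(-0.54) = 6.61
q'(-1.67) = -11.43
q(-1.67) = 15.41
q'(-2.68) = -21.89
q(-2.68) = 31.86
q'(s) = -2.22*s^2 + 0.7*s - 4.07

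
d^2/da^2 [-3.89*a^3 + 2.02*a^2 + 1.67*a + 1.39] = 4.04 - 23.34*a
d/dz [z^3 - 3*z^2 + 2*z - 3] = 3*z^2 - 6*z + 2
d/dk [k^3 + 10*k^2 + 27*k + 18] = 3*k^2 + 20*k + 27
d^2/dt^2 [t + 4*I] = 0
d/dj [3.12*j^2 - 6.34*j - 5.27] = 6.24*j - 6.34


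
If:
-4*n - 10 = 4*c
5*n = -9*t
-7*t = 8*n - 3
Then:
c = -239/74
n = 27/37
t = -15/37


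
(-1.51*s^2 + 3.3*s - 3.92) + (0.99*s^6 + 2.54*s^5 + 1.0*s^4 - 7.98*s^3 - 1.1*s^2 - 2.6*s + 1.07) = 0.99*s^6 + 2.54*s^5 + 1.0*s^4 - 7.98*s^3 - 2.61*s^2 + 0.7*s - 2.85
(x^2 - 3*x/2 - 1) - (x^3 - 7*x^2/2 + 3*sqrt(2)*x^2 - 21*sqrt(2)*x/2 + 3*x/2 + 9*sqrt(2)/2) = -x^3 - 3*sqrt(2)*x^2 + 9*x^2/2 - 3*x + 21*sqrt(2)*x/2 - 9*sqrt(2)/2 - 1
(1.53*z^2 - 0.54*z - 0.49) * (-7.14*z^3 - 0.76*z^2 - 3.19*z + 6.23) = -10.9242*z^5 + 2.6928*z^4 - 0.9717*z^3 + 11.6269*z^2 - 1.8011*z - 3.0527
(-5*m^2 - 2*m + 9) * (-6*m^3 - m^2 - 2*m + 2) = 30*m^5 + 17*m^4 - 42*m^3 - 15*m^2 - 22*m + 18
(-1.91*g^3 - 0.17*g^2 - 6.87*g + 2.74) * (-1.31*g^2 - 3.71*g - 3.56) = 2.5021*g^5 + 7.3088*g^4 + 16.43*g^3 + 22.5035*g^2 + 14.2918*g - 9.7544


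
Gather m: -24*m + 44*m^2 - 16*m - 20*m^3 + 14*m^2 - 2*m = -20*m^3 + 58*m^2 - 42*m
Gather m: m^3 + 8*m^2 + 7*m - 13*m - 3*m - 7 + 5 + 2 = m^3 + 8*m^2 - 9*m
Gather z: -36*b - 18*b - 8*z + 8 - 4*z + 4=-54*b - 12*z + 12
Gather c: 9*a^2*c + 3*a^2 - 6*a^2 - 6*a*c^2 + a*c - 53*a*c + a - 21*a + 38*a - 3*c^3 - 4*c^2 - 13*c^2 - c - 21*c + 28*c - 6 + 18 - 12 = -3*a^2 + 18*a - 3*c^3 + c^2*(-6*a - 17) + c*(9*a^2 - 52*a + 6)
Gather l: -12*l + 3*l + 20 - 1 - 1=18 - 9*l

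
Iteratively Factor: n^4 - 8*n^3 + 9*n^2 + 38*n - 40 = (n - 4)*(n^3 - 4*n^2 - 7*n + 10) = (n - 4)*(n - 1)*(n^2 - 3*n - 10) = (n - 5)*(n - 4)*(n - 1)*(n + 2)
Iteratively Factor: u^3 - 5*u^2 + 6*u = (u)*(u^2 - 5*u + 6) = u*(u - 3)*(u - 2)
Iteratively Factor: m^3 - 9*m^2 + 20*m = (m - 4)*(m^2 - 5*m) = (m - 5)*(m - 4)*(m)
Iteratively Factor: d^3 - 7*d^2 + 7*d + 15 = (d - 5)*(d^2 - 2*d - 3) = (d - 5)*(d + 1)*(d - 3)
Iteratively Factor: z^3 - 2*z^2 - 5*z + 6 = (z - 1)*(z^2 - z - 6) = (z - 1)*(z + 2)*(z - 3)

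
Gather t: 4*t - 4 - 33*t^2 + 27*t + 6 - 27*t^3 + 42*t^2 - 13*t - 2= -27*t^3 + 9*t^2 + 18*t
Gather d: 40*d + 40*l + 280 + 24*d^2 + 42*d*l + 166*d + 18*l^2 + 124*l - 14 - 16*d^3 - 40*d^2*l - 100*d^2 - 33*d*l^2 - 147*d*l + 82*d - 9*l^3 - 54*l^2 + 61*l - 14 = -16*d^3 + d^2*(-40*l - 76) + d*(-33*l^2 - 105*l + 288) - 9*l^3 - 36*l^2 + 225*l + 252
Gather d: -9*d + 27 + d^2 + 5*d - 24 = d^2 - 4*d + 3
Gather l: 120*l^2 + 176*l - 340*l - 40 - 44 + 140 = 120*l^2 - 164*l + 56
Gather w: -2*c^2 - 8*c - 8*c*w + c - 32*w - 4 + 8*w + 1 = -2*c^2 - 7*c + w*(-8*c - 24) - 3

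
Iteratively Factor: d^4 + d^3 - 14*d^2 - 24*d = (d + 2)*(d^3 - d^2 - 12*d) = (d + 2)*(d + 3)*(d^2 - 4*d) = (d - 4)*(d + 2)*(d + 3)*(d)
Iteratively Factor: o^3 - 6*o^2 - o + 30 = (o + 2)*(o^2 - 8*o + 15) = (o - 3)*(o + 2)*(o - 5)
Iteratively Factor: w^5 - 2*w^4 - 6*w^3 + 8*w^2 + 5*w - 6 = (w + 1)*(w^4 - 3*w^3 - 3*w^2 + 11*w - 6) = (w - 1)*(w + 1)*(w^3 - 2*w^2 - 5*w + 6) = (w - 1)^2*(w + 1)*(w^2 - w - 6) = (w - 1)^2*(w + 1)*(w + 2)*(w - 3)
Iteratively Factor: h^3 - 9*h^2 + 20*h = (h - 5)*(h^2 - 4*h) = (h - 5)*(h - 4)*(h)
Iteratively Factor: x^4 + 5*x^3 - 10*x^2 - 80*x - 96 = (x + 4)*(x^3 + x^2 - 14*x - 24) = (x + 2)*(x + 4)*(x^2 - x - 12) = (x + 2)*(x + 3)*(x + 4)*(x - 4)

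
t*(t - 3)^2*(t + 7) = t^4 + t^3 - 33*t^2 + 63*t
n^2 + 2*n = n*(n + 2)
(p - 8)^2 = p^2 - 16*p + 64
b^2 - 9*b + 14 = (b - 7)*(b - 2)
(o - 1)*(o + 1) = o^2 - 1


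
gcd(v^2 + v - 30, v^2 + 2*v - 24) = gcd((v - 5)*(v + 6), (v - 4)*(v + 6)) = v + 6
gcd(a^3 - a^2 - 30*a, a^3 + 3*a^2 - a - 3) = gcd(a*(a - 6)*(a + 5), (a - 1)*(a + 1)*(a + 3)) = 1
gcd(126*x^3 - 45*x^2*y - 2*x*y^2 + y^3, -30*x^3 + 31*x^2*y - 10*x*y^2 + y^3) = 3*x - y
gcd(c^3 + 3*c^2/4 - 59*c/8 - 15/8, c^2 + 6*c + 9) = c + 3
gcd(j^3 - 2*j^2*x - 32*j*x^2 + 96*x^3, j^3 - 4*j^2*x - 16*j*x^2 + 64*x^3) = j^2 - 8*j*x + 16*x^2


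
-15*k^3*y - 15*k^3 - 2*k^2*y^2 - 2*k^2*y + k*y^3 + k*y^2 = (-5*k + y)*(3*k + y)*(k*y + k)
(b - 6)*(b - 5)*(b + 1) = b^3 - 10*b^2 + 19*b + 30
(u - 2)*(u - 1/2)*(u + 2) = u^3 - u^2/2 - 4*u + 2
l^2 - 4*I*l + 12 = (l - 6*I)*(l + 2*I)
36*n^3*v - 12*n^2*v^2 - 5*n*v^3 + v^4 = v*(-6*n + v)*(-2*n + v)*(3*n + v)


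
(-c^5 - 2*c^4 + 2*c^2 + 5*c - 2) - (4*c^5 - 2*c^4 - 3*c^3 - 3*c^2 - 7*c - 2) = -5*c^5 + 3*c^3 + 5*c^2 + 12*c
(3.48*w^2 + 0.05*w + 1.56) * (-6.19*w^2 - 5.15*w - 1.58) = -21.5412*w^4 - 18.2315*w^3 - 15.4123*w^2 - 8.113*w - 2.4648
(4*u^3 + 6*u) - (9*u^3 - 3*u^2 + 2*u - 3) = -5*u^3 + 3*u^2 + 4*u + 3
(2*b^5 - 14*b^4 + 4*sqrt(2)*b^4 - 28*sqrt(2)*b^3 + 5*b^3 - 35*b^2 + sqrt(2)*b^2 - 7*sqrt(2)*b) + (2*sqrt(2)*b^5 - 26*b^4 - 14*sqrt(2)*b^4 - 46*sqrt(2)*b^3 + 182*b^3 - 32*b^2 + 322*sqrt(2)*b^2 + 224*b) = 2*b^5 + 2*sqrt(2)*b^5 - 40*b^4 - 10*sqrt(2)*b^4 - 74*sqrt(2)*b^3 + 187*b^3 - 67*b^2 + 323*sqrt(2)*b^2 - 7*sqrt(2)*b + 224*b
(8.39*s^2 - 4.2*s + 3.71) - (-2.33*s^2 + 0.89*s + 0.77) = 10.72*s^2 - 5.09*s + 2.94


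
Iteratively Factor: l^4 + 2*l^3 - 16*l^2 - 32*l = (l)*(l^3 + 2*l^2 - 16*l - 32) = l*(l + 4)*(l^2 - 2*l - 8) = l*(l + 2)*(l + 4)*(l - 4)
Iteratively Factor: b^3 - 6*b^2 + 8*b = (b - 2)*(b^2 - 4*b) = (b - 4)*(b - 2)*(b)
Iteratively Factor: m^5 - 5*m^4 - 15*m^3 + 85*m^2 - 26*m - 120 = (m + 1)*(m^4 - 6*m^3 - 9*m^2 + 94*m - 120) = (m - 2)*(m + 1)*(m^3 - 4*m^2 - 17*m + 60) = (m - 2)*(m + 1)*(m + 4)*(m^2 - 8*m + 15) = (m - 5)*(m - 2)*(m + 1)*(m + 4)*(m - 3)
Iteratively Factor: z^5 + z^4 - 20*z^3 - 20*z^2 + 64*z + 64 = (z - 4)*(z^4 + 5*z^3 - 20*z - 16) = (z - 4)*(z + 1)*(z^3 + 4*z^2 - 4*z - 16) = (z - 4)*(z - 2)*(z + 1)*(z^2 + 6*z + 8) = (z - 4)*(z - 2)*(z + 1)*(z + 4)*(z + 2)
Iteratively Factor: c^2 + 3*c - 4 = (c + 4)*(c - 1)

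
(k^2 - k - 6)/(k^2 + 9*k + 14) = (k - 3)/(k + 7)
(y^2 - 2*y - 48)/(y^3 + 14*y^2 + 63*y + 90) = (y - 8)/(y^2 + 8*y + 15)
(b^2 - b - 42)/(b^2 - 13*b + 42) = (b + 6)/(b - 6)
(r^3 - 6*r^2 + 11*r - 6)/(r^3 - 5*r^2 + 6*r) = (r - 1)/r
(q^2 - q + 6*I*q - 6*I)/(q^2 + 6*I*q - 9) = (q^2 - q + 6*I*q - 6*I)/(q^2 + 6*I*q - 9)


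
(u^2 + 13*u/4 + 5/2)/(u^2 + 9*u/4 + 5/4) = (u + 2)/(u + 1)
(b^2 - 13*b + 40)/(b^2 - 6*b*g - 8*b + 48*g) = (b - 5)/(b - 6*g)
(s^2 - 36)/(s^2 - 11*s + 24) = (s^2 - 36)/(s^2 - 11*s + 24)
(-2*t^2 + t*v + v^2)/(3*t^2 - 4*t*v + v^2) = (-2*t - v)/(3*t - v)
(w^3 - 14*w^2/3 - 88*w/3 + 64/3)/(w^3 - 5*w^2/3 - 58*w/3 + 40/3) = (w - 8)/(w - 5)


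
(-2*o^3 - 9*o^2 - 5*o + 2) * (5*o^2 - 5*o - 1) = -10*o^5 - 35*o^4 + 22*o^3 + 44*o^2 - 5*o - 2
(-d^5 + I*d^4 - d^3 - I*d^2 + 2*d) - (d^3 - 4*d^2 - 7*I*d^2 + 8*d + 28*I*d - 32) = -d^5 + I*d^4 - 2*d^3 + 4*d^2 + 6*I*d^2 - 6*d - 28*I*d + 32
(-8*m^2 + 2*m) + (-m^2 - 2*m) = -9*m^2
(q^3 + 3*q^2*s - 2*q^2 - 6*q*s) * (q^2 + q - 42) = q^5 + 3*q^4*s - q^4 - 3*q^3*s - 44*q^3 - 132*q^2*s + 84*q^2 + 252*q*s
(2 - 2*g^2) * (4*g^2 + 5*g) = -8*g^4 - 10*g^3 + 8*g^2 + 10*g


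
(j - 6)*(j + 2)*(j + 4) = j^3 - 28*j - 48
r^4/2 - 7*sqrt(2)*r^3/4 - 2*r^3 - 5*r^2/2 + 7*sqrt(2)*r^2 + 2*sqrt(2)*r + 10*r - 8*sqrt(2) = (r/2 + sqrt(2)/2)*(r - 4)*(r - 4*sqrt(2))*(r - sqrt(2)/2)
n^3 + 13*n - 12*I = (n - 3*I)*(n - I)*(n + 4*I)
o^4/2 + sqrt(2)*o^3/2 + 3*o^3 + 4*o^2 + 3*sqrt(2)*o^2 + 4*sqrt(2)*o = o*(o/2 + 1)*(o + 4)*(o + sqrt(2))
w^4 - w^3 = w^3*(w - 1)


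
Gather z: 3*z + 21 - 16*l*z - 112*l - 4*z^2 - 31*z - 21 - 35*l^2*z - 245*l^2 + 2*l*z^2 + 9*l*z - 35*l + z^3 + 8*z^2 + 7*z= -245*l^2 - 147*l + z^3 + z^2*(2*l + 4) + z*(-35*l^2 - 7*l - 21)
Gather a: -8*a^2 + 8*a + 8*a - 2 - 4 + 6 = -8*a^2 + 16*a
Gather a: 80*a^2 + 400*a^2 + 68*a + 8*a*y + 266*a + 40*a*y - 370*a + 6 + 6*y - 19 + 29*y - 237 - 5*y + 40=480*a^2 + a*(48*y - 36) + 30*y - 210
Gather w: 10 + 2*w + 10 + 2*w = 4*w + 20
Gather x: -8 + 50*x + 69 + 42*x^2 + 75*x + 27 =42*x^2 + 125*x + 88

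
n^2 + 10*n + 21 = (n + 3)*(n + 7)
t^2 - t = t*(t - 1)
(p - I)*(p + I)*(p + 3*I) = p^3 + 3*I*p^2 + p + 3*I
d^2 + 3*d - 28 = (d - 4)*(d + 7)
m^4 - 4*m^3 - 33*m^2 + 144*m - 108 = (m - 6)*(m - 3)*(m - 1)*(m + 6)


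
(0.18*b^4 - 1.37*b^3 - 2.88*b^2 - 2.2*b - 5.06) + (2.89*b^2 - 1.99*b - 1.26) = 0.18*b^4 - 1.37*b^3 + 0.0100000000000002*b^2 - 4.19*b - 6.32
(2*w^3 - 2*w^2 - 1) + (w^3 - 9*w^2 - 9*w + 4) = 3*w^3 - 11*w^2 - 9*w + 3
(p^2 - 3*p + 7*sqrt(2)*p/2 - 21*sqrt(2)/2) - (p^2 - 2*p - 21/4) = -p + 7*sqrt(2)*p/2 - 21*sqrt(2)/2 + 21/4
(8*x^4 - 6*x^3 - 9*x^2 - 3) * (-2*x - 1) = -16*x^5 + 4*x^4 + 24*x^3 + 9*x^2 + 6*x + 3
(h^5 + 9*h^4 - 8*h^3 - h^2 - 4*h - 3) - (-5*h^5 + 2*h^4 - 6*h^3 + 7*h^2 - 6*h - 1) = 6*h^5 + 7*h^4 - 2*h^3 - 8*h^2 + 2*h - 2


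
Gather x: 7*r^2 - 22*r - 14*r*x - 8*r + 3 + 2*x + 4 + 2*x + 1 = 7*r^2 - 30*r + x*(4 - 14*r) + 8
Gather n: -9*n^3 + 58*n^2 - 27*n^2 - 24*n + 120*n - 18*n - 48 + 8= -9*n^3 + 31*n^2 + 78*n - 40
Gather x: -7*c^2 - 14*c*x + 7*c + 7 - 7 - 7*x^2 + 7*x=-7*c^2 + 7*c - 7*x^2 + x*(7 - 14*c)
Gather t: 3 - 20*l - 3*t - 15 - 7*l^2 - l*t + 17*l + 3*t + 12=-7*l^2 - l*t - 3*l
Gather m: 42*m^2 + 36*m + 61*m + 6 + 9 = 42*m^2 + 97*m + 15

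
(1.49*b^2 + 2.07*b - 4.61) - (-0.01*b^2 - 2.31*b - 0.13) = 1.5*b^2 + 4.38*b - 4.48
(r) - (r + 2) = -2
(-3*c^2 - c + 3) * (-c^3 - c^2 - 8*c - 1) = 3*c^5 + 4*c^4 + 22*c^3 + 8*c^2 - 23*c - 3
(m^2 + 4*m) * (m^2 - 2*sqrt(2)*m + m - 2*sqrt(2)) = m^4 - 2*sqrt(2)*m^3 + 5*m^3 - 10*sqrt(2)*m^2 + 4*m^2 - 8*sqrt(2)*m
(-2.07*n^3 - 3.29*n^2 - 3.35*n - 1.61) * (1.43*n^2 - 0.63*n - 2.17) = -2.9601*n^5 - 3.4006*n^4 + 1.7741*n^3 + 6.9475*n^2 + 8.2838*n + 3.4937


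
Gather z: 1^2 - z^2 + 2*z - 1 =-z^2 + 2*z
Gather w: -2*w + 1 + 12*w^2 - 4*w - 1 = 12*w^2 - 6*w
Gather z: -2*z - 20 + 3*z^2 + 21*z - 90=3*z^2 + 19*z - 110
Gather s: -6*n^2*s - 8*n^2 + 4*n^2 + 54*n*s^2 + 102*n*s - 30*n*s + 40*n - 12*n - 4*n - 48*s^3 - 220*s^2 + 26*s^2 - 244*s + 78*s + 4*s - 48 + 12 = -4*n^2 + 24*n - 48*s^3 + s^2*(54*n - 194) + s*(-6*n^2 + 72*n - 162) - 36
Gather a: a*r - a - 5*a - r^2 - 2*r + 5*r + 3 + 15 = a*(r - 6) - r^2 + 3*r + 18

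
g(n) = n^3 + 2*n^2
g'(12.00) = 480.00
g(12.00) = 2016.00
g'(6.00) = 132.00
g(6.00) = 288.00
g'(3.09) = 41.00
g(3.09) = 48.60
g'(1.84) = 17.52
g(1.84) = 13.00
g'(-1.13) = -0.69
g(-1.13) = 1.11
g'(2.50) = 28.75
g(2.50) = 28.12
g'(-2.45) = 8.21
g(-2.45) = -2.70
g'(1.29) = 10.15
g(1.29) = 5.47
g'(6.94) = 172.25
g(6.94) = 430.58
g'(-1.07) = -0.85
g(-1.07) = 1.06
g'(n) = 3*n^2 + 4*n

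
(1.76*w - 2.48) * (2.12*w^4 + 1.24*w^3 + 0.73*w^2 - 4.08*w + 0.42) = 3.7312*w^5 - 3.0752*w^4 - 1.7904*w^3 - 8.9912*w^2 + 10.8576*w - 1.0416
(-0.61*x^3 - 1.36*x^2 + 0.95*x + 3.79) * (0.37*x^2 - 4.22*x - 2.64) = -0.2257*x^5 + 2.071*x^4 + 7.7011*x^3 + 0.983700000000001*x^2 - 18.5018*x - 10.0056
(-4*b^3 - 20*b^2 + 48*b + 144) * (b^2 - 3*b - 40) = -4*b^5 - 8*b^4 + 268*b^3 + 800*b^2 - 2352*b - 5760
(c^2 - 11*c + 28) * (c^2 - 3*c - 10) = c^4 - 14*c^3 + 51*c^2 + 26*c - 280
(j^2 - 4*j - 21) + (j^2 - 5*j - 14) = 2*j^2 - 9*j - 35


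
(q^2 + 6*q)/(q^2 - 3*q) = (q + 6)/(q - 3)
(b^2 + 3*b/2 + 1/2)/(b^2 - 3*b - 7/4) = 2*(b + 1)/(2*b - 7)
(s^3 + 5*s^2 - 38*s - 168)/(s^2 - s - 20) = (s^2 + s - 42)/(s - 5)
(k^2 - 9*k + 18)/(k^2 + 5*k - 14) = (k^2 - 9*k + 18)/(k^2 + 5*k - 14)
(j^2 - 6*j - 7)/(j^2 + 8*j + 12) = (j^2 - 6*j - 7)/(j^2 + 8*j + 12)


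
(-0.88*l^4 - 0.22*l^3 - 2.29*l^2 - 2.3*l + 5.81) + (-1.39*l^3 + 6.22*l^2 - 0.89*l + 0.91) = -0.88*l^4 - 1.61*l^3 + 3.93*l^2 - 3.19*l + 6.72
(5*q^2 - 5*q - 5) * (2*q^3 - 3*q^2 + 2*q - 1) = 10*q^5 - 25*q^4 + 15*q^3 - 5*q + 5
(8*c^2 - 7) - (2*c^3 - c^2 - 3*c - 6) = -2*c^3 + 9*c^2 + 3*c - 1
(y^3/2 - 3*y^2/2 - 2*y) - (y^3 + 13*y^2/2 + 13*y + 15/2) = -y^3/2 - 8*y^2 - 15*y - 15/2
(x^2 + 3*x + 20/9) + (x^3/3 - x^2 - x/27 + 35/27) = x^3/3 + 80*x/27 + 95/27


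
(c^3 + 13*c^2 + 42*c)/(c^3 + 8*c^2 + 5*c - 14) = c*(c + 6)/(c^2 + c - 2)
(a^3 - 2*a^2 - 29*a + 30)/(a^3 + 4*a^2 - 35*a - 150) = (a - 1)/(a + 5)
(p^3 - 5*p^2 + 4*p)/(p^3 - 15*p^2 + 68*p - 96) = p*(p - 1)/(p^2 - 11*p + 24)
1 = 1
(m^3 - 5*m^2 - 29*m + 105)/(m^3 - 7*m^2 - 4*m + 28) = (m^2 + 2*m - 15)/(m^2 - 4)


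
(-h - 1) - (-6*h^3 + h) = 6*h^3 - 2*h - 1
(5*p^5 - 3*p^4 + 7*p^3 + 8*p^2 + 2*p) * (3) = 15*p^5 - 9*p^4 + 21*p^3 + 24*p^2 + 6*p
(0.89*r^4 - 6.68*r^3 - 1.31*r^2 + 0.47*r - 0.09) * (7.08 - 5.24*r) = -4.6636*r^5 + 41.3044*r^4 - 40.43*r^3 - 11.7376*r^2 + 3.7992*r - 0.6372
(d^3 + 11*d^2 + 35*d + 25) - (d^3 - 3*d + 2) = 11*d^2 + 38*d + 23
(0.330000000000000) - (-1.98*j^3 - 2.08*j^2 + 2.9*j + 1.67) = 1.98*j^3 + 2.08*j^2 - 2.9*j - 1.34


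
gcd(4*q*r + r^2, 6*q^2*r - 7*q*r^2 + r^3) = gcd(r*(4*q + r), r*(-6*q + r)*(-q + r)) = r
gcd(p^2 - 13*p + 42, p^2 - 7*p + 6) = p - 6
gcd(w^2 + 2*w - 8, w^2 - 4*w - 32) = w + 4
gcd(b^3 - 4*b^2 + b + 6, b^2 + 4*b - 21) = b - 3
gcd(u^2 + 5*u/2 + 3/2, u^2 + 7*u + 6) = u + 1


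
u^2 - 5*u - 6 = (u - 6)*(u + 1)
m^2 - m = m*(m - 1)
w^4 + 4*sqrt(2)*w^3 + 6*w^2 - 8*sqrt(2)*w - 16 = (w - sqrt(2))*(w + sqrt(2))*(w + 2*sqrt(2))^2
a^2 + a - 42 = (a - 6)*(a + 7)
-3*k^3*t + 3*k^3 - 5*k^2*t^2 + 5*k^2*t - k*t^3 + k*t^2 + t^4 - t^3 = (-3*k + t)*(k + t)^2*(t - 1)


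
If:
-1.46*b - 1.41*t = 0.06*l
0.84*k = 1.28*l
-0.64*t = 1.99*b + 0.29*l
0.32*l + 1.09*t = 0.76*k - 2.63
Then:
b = -0.79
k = 6.06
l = 3.98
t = 0.65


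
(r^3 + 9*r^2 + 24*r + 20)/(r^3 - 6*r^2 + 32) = (r^2 + 7*r + 10)/(r^2 - 8*r + 16)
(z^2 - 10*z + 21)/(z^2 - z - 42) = (z - 3)/(z + 6)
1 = 1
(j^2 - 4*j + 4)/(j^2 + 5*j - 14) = (j - 2)/(j + 7)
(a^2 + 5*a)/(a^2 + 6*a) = (a + 5)/(a + 6)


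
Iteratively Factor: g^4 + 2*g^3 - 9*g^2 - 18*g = (g - 3)*(g^3 + 5*g^2 + 6*g) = (g - 3)*(g + 2)*(g^2 + 3*g) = g*(g - 3)*(g + 2)*(g + 3)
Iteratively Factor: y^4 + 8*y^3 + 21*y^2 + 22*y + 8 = (y + 2)*(y^3 + 6*y^2 + 9*y + 4) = (y + 2)*(y + 4)*(y^2 + 2*y + 1) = (y + 1)*(y + 2)*(y + 4)*(y + 1)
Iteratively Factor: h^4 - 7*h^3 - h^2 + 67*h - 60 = (h - 1)*(h^3 - 6*h^2 - 7*h + 60) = (h - 1)*(h + 3)*(h^2 - 9*h + 20) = (h - 4)*(h - 1)*(h + 3)*(h - 5)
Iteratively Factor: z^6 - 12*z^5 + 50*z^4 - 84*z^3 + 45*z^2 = (z)*(z^5 - 12*z^4 + 50*z^3 - 84*z^2 + 45*z) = z*(z - 3)*(z^4 - 9*z^3 + 23*z^2 - 15*z) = z*(z - 5)*(z - 3)*(z^3 - 4*z^2 + 3*z) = z^2*(z - 5)*(z - 3)*(z^2 - 4*z + 3) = z^2*(z - 5)*(z - 3)*(z - 1)*(z - 3)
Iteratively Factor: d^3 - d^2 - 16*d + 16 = (d - 4)*(d^2 + 3*d - 4) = (d - 4)*(d + 4)*(d - 1)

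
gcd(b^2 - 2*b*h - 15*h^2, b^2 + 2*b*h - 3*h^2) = b + 3*h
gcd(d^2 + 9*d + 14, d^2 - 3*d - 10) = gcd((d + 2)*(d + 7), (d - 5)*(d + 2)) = d + 2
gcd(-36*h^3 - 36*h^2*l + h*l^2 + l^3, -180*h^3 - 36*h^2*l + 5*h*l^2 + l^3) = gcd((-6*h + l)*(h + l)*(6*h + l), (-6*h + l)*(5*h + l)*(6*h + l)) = 36*h^2 - l^2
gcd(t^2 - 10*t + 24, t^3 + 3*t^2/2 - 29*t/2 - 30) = t - 4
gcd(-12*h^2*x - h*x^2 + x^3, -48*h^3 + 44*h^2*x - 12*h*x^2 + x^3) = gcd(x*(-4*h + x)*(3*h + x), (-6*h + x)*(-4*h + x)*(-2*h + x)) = -4*h + x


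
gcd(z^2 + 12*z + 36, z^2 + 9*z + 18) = z + 6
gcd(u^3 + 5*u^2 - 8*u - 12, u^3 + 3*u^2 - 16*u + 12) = u^2 + 4*u - 12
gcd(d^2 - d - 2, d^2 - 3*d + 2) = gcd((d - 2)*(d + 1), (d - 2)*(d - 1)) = d - 2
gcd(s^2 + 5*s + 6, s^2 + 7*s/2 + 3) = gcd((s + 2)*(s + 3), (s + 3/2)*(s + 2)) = s + 2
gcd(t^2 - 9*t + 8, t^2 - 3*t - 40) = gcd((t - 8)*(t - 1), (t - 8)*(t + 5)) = t - 8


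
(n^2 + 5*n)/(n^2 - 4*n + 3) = n*(n + 5)/(n^2 - 4*n + 3)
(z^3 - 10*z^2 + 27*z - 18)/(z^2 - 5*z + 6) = (z^2 - 7*z + 6)/(z - 2)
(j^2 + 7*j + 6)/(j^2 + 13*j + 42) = (j + 1)/(j + 7)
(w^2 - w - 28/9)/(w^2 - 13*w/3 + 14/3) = (w + 4/3)/(w - 2)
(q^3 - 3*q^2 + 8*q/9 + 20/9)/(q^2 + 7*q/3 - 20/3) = (3*q^2 - 4*q - 4)/(3*(q + 4))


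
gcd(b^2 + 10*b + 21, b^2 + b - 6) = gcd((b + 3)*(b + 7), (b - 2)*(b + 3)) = b + 3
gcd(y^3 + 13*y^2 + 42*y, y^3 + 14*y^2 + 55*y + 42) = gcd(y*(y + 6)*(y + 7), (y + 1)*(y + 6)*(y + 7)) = y^2 + 13*y + 42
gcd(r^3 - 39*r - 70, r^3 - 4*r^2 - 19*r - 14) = r^2 - 5*r - 14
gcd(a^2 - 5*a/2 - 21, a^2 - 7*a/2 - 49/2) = a + 7/2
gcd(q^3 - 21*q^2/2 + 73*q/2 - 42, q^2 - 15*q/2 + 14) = q^2 - 15*q/2 + 14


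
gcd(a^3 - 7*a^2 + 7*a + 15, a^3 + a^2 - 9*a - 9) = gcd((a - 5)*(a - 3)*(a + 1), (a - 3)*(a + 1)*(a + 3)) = a^2 - 2*a - 3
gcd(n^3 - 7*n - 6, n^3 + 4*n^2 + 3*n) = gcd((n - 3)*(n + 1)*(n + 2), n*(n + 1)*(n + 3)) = n + 1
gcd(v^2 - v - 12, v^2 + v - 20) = v - 4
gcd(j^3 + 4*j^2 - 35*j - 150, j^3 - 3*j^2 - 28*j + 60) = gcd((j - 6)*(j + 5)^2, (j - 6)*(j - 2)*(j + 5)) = j^2 - j - 30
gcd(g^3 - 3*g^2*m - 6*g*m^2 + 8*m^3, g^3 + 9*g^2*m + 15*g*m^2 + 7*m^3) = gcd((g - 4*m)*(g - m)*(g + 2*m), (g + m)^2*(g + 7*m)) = 1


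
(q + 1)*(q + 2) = q^2 + 3*q + 2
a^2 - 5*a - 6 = (a - 6)*(a + 1)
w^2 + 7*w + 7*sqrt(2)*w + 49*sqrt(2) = (w + 7)*(w + 7*sqrt(2))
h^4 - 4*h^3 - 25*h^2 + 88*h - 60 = (h - 6)*(h - 2)*(h - 1)*(h + 5)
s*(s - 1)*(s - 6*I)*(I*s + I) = I*s^4 + 6*s^3 - I*s^2 - 6*s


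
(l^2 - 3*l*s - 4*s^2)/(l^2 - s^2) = (-l + 4*s)/(-l + s)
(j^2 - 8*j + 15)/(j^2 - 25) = (j - 3)/(j + 5)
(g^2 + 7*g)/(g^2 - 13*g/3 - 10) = 3*g*(g + 7)/(3*g^2 - 13*g - 30)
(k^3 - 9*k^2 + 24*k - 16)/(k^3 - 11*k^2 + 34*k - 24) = (k - 4)/(k - 6)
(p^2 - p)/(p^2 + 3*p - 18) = p*(p - 1)/(p^2 + 3*p - 18)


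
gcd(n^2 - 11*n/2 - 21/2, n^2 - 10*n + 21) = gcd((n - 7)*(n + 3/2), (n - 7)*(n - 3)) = n - 7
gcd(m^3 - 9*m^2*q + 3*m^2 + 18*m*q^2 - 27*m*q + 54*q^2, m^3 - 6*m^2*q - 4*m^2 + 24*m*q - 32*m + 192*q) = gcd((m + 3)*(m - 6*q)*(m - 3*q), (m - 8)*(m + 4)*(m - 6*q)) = -m + 6*q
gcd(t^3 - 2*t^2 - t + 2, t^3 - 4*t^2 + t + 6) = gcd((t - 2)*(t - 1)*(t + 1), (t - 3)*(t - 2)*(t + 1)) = t^2 - t - 2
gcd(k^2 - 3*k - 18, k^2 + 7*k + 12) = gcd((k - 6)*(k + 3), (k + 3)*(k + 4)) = k + 3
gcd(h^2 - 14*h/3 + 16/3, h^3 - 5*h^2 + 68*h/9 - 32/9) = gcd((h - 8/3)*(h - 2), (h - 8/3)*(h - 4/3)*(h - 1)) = h - 8/3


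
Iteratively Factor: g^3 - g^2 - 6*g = (g - 3)*(g^2 + 2*g) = (g - 3)*(g + 2)*(g)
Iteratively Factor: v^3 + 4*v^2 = (v)*(v^2 + 4*v) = v*(v + 4)*(v)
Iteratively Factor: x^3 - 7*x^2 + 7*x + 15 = (x - 3)*(x^2 - 4*x - 5) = (x - 5)*(x - 3)*(x + 1)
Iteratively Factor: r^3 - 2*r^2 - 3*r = (r)*(r^2 - 2*r - 3) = r*(r - 3)*(r + 1)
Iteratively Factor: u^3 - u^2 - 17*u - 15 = (u - 5)*(u^2 + 4*u + 3) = (u - 5)*(u + 1)*(u + 3)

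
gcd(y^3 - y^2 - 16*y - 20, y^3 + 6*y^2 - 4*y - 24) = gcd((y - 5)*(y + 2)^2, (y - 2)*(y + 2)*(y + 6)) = y + 2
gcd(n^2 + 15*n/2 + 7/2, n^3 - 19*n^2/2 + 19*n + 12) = n + 1/2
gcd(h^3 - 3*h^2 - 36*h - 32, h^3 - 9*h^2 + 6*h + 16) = h^2 - 7*h - 8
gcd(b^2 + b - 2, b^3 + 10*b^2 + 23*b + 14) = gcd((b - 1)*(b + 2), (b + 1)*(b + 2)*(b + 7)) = b + 2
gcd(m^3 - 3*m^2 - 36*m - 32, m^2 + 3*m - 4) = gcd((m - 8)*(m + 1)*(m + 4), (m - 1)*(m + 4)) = m + 4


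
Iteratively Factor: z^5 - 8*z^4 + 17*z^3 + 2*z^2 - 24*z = (z - 3)*(z^4 - 5*z^3 + 2*z^2 + 8*z) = (z - 3)*(z - 2)*(z^3 - 3*z^2 - 4*z) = z*(z - 3)*(z - 2)*(z^2 - 3*z - 4) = z*(z - 3)*(z - 2)*(z + 1)*(z - 4)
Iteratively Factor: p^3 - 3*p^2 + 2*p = (p)*(p^2 - 3*p + 2) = p*(p - 2)*(p - 1)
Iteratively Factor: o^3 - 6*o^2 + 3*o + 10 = (o - 2)*(o^2 - 4*o - 5) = (o - 2)*(o + 1)*(o - 5)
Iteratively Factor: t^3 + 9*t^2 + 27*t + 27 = (t + 3)*(t^2 + 6*t + 9) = (t + 3)^2*(t + 3)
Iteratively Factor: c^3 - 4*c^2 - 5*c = (c - 5)*(c^2 + c) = c*(c - 5)*(c + 1)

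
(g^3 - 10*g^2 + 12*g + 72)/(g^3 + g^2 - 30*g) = (g^3 - 10*g^2 + 12*g + 72)/(g*(g^2 + g - 30))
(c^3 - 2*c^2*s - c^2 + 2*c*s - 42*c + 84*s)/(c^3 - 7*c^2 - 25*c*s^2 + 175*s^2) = (-c^2 + 2*c*s - 6*c + 12*s)/(-c^2 + 25*s^2)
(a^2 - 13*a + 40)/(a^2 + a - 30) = (a - 8)/(a + 6)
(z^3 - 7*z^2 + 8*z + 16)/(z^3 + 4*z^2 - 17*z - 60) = (z^2 - 3*z - 4)/(z^2 + 8*z + 15)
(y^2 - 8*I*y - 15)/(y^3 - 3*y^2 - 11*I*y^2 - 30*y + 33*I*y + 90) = (y - 3*I)/(y^2 + y*(-3 - 6*I) + 18*I)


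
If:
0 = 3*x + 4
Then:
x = -4/3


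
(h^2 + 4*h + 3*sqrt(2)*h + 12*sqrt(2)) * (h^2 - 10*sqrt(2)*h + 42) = h^4 - 7*sqrt(2)*h^3 + 4*h^3 - 28*sqrt(2)*h^2 - 18*h^2 - 72*h + 126*sqrt(2)*h + 504*sqrt(2)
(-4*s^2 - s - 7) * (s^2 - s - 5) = -4*s^4 + 3*s^3 + 14*s^2 + 12*s + 35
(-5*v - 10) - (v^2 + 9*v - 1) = -v^2 - 14*v - 9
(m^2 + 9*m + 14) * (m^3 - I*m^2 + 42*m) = m^5 + 9*m^4 - I*m^4 + 56*m^3 - 9*I*m^3 + 378*m^2 - 14*I*m^2 + 588*m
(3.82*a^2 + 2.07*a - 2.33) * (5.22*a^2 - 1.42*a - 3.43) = 19.9404*a^4 + 5.381*a^3 - 28.2046*a^2 - 3.7915*a + 7.9919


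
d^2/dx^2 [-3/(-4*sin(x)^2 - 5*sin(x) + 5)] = 3*(-64*sin(x)^4 - 60*sin(x)^3 - 9*sin(x)^2 + 95*sin(x) + 90)/(4*sin(x)^2 + 5*sin(x) - 5)^3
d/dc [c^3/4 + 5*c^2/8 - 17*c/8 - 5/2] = 3*c^2/4 + 5*c/4 - 17/8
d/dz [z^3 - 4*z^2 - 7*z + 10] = 3*z^2 - 8*z - 7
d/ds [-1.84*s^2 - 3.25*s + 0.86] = -3.68*s - 3.25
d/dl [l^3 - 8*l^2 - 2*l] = 3*l^2 - 16*l - 2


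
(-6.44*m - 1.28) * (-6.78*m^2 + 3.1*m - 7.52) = 43.6632*m^3 - 11.2856*m^2 + 44.4608*m + 9.6256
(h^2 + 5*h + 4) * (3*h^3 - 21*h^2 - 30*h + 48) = 3*h^5 - 6*h^4 - 123*h^3 - 186*h^2 + 120*h + 192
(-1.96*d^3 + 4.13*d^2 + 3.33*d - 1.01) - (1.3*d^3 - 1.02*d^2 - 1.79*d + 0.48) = -3.26*d^3 + 5.15*d^2 + 5.12*d - 1.49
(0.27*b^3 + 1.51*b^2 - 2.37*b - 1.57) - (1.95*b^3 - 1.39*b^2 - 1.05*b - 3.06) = -1.68*b^3 + 2.9*b^2 - 1.32*b + 1.49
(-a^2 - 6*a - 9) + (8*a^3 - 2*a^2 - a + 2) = 8*a^3 - 3*a^2 - 7*a - 7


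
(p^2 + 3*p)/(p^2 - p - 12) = p/(p - 4)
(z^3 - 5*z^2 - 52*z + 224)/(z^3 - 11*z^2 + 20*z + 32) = (z + 7)/(z + 1)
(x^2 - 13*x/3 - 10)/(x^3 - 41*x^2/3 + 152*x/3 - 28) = (3*x + 5)/(3*x^2 - 23*x + 14)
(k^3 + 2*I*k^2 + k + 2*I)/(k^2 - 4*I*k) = (k^3 + 2*I*k^2 + k + 2*I)/(k*(k - 4*I))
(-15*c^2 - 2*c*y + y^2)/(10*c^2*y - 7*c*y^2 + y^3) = (3*c + y)/(y*(-2*c + y))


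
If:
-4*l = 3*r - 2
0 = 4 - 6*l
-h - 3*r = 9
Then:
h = -25/3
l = 2/3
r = -2/9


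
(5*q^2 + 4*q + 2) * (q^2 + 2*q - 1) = 5*q^4 + 14*q^3 + 5*q^2 - 2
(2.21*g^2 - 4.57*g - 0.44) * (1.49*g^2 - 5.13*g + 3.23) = 3.2929*g^4 - 18.1466*g^3 + 29.9268*g^2 - 12.5039*g - 1.4212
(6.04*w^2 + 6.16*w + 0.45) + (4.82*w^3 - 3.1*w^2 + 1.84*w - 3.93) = 4.82*w^3 + 2.94*w^2 + 8.0*w - 3.48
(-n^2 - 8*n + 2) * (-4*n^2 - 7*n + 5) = 4*n^4 + 39*n^3 + 43*n^2 - 54*n + 10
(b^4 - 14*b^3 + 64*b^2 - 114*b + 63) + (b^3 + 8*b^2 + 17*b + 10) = b^4 - 13*b^3 + 72*b^2 - 97*b + 73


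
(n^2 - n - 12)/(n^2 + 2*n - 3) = (n - 4)/(n - 1)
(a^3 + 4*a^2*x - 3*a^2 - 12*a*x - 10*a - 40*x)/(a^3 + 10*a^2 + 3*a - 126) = (a^3 + 4*a^2*x - 3*a^2 - 12*a*x - 10*a - 40*x)/(a^3 + 10*a^2 + 3*a - 126)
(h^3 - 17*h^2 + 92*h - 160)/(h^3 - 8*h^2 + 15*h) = (h^2 - 12*h + 32)/(h*(h - 3))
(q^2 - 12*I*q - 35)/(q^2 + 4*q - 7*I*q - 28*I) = (q - 5*I)/(q + 4)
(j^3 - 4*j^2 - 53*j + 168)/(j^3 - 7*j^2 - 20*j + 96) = (j + 7)/(j + 4)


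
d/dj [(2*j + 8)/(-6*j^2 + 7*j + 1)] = 6*(2*j^2 + 16*j - 9)/(36*j^4 - 84*j^3 + 37*j^2 + 14*j + 1)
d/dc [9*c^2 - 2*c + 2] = 18*c - 2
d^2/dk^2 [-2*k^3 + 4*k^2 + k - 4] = 8 - 12*k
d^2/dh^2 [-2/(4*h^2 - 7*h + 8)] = 4*(16*h^2 - 28*h - (8*h - 7)^2 + 32)/(4*h^2 - 7*h + 8)^3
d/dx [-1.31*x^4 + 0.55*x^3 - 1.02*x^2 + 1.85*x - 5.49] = -5.24*x^3 + 1.65*x^2 - 2.04*x + 1.85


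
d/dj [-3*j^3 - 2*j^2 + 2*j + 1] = -9*j^2 - 4*j + 2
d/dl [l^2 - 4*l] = 2*l - 4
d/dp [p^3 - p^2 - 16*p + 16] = 3*p^2 - 2*p - 16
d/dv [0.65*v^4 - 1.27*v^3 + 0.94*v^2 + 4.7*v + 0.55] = 2.6*v^3 - 3.81*v^2 + 1.88*v + 4.7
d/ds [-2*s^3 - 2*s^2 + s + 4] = -6*s^2 - 4*s + 1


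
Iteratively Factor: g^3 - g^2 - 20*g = (g + 4)*(g^2 - 5*g) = (g - 5)*(g + 4)*(g)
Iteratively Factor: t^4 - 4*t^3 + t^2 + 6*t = (t - 3)*(t^3 - t^2 - 2*t) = t*(t - 3)*(t^2 - t - 2) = t*(t - 3)*(t + 1)*(t - 2)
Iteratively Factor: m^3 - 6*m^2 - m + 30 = (m + 2)*(m^2 - 8*m + 15) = (m - 3)*(m + 2)*(m - 5)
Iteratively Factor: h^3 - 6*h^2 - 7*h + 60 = (h + 3)*(h^2 - 9*h + 20) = (h - 5)*(h + 3)*(h - 4)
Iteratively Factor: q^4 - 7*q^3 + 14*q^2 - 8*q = (q)*(q^3 - 7*q^2 + 14*q - 8) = q*(q - 1)*(q^2 - 6*q + 8) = q*(q - 4)*(q - 1)*(q - 2)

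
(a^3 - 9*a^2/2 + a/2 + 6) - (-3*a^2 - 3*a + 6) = a^3 - 3*a^2/2 + 7*a/2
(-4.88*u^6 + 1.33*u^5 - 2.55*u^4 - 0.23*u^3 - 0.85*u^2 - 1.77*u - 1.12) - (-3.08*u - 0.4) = -4.88*u^6 + 1.33*u^5 - 2.55*u^4 - 0.23*u^3 - 0.85*u^2 + 1.31*u - 0.72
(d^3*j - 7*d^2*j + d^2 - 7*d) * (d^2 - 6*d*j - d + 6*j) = d^5*j - 6*d^4*j^2 - 8*d^4*j + d^4 + 48*d^3*j^2 + d^3*j - 8*d^3 - 42*d^2*j^2 + 48*d^2*j + 7*d^2 - 42*d*j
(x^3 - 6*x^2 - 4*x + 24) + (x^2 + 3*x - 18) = x^3 - 5*x^2 - x + 6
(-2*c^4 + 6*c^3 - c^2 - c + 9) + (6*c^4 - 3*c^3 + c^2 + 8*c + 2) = 4*c^4 + 3*c^3 + 7*c + 11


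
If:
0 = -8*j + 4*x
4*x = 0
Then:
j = 0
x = 0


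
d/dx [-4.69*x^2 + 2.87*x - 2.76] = 2.87 - 9.38*x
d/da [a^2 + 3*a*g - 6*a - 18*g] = 2*a + 3*g - 6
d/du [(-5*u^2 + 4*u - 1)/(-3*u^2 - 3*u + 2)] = (27*u^2 - 26*u + 5)/(9*u^4 + 18*u^3 - 3*u^2 - 12*u + 4)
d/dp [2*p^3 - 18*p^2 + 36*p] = 6*p^2 - 36*p + 36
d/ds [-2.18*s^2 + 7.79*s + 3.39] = 7.79 - 4.36*s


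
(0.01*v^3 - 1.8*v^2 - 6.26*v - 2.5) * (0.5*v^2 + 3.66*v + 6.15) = 0.005*v^5 - 0.8634*v^4 - 9.6565*v^3 - 35.2316*v^2 - 47.649*v - 15.375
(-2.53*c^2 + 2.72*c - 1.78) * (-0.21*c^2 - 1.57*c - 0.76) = 0.5313*c^4 + 3.4009*c^3 - 1.9738*c^2 + 0.7274*c + 1.3528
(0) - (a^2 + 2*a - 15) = -a^2 - 2*a + 15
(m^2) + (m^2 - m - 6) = 2*m^2 - m - 6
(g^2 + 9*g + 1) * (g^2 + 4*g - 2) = g^4 + 13*g^3 + 35*g^2 - 14*g - 2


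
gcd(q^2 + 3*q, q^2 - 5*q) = q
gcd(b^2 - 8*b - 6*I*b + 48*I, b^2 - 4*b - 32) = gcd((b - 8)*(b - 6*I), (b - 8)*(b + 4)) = b - 8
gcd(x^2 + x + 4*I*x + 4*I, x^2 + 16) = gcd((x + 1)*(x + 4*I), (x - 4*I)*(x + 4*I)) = x + 4*I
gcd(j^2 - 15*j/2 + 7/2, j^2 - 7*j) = j - 7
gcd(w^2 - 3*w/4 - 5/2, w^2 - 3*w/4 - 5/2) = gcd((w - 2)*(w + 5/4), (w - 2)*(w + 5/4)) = w^2 - 3*w/4 - 5/2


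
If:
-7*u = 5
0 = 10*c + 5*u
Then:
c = 5/14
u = -5/7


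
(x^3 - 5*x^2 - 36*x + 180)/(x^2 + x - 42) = (x^2 + x - 30)/(x + 7)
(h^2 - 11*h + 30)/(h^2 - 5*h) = (h - 6)/h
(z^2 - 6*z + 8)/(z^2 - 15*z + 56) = (z^2 - 6*z + 8)/(z^2 - 15*z + 56)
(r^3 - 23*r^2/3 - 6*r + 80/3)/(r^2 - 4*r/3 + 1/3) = (3*r^3 - 23*r^2 - 18*r + 80)/(3*r^2 - 4*r + 1)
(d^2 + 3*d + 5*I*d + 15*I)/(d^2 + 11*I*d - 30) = (d + 3)/(d + 6*I)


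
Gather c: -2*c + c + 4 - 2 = 2 - c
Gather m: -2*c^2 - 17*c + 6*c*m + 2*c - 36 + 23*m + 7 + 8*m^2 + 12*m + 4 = -2*c^2 - 15*c + 8*m^2 + m*(6*c + 35) - 25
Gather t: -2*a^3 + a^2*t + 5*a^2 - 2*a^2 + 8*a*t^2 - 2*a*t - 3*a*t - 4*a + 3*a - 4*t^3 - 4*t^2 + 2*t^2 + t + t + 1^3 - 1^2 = -2*a^3 + 3*a^2 - a - 4*t^3 + t^2*(8*a - 2) + t*(a^2 - 5*a + 2)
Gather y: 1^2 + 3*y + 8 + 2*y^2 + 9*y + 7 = 2*y^2 + 12*y + 16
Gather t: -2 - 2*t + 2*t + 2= 0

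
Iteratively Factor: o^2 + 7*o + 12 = (o + 4)*(o + 3)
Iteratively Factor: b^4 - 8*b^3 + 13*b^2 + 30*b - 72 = (b - 4)*(b^3 - 4*b^2 - 3*b + 18) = (b - 4)*(b + 2)*(b^2 - 6*b + 9) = (b - 4)*(b - 3)*(b + 2)*(b - 3)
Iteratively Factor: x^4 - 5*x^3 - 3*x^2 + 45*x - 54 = (x - 2)*(x^3 - 3*x^2 - 9*x + 27) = (x - 2)*(x + 3)*(x^2 - 6*x + 9) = (x - 3)*(x - 2)*(x + 3)*(x - 3)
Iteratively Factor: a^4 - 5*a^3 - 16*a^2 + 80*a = (a - 4)*(a^3 - a^2 - 20*a) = (a - 4)*(a + 4)*(a^2 - 5*a) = a*(a - 4)*(a + 4)*(a - 5)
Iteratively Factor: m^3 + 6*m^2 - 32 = (m - 2)*(m^2 + 8*m + 16) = (m - 2)*(m + 4)*(m + 4)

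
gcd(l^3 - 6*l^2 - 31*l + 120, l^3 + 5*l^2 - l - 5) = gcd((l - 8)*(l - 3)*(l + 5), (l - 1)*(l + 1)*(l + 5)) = l + 5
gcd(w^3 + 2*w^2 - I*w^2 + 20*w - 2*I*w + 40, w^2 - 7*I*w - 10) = w - 5*I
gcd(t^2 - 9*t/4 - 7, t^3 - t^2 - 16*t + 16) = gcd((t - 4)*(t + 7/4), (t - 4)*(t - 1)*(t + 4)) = t - 4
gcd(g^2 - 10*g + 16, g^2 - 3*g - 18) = 1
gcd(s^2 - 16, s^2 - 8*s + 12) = 1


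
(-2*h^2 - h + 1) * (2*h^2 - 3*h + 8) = -4*h^4 + 4*h^3 - 11*h^2 - 11*h + 8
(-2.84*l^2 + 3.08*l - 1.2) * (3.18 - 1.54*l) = 4.3736*l^3 - 13.7744*l^2 + 11.6424*l - 3.816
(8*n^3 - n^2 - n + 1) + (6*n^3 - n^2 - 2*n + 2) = 14*n^3 - 2*n^2 - 3*n + 3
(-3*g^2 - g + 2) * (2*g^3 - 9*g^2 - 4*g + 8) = -6*g^5 + 25*g^4 + 25*g^3 - 38*g^2 - 16*g + 16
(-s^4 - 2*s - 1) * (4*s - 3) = -4*s^5 + 3*s^4 - 8*s^2 + 2*s + 3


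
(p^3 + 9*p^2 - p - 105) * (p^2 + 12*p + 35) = p^5 + 21*p^4 + 142*p^3 + 198*p^2 - 1295*p - 3675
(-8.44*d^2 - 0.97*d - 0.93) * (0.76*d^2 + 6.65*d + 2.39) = -6.4144*d^4 - 56.8632*d^3 - 27.3289*d^2 - 8.5028*d - 2.2227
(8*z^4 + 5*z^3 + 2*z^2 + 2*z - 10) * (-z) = -8*z^5 - 5*z^4 - 2*z^3 - 2*z^2 + 10*z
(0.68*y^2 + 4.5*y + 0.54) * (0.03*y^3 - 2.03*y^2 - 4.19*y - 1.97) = 0.0204*y^5 - 1.2454*y^4 - 11.968*y^3 - 21.2908*y^2 - 11.1276*y - 1.0638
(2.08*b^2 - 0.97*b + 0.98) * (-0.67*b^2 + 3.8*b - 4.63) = -1.3936*b^4 + 8.5539*b^3 - 13.973*b^2 + 8.2151*b - 4.5374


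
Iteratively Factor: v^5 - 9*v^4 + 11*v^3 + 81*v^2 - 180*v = (v - 3)*(v^4 - 6*v^3 - 7*v^2 + 60*v) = (v - 5)*(v - 3)*(v^3 - v^2 - 12*v) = (v - 5)*(v - 4)*(v - 3)*(v^2 + 3*v) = v*(v - 5)*(v - 4)*(v - 3)*(v + 3)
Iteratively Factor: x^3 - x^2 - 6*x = (x + 2)*(x^2 - 3*x) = x*(x + 2)*(x - 3)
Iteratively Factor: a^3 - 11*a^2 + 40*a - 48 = (a - 3)*(a^2 - 8*a + 16) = (a - 4)*(a - 3)*(a - 4)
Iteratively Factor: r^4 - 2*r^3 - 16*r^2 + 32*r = (r - 2)*(r^3 - 16*r) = r*(r - 2)*(r^2 - 16) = r*(r - 2)*(r + 4)*(r - 4)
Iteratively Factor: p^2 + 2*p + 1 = (p + 1)*(p + 1)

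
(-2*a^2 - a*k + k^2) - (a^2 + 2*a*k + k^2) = -3*a^2 - 3*a*k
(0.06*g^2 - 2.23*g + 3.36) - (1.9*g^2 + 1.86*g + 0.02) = -1.84*g^2 - 4.09*g + 3.34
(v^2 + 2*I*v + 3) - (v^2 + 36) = 2*I*v - 33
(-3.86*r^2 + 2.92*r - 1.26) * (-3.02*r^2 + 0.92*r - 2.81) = 11.6572*r^4 - 12.3696*r^3 + 17.3382*r^2 - 9.3644*r + 3.5406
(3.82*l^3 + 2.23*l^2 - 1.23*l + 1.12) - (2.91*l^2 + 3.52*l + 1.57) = 3.82*l^3 - 0.68*l^2 - 4.75*l - 0.45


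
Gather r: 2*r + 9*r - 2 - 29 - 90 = 11*r - 121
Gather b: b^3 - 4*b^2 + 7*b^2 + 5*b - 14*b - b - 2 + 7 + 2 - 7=b^3 + 3*b^2 - 10*b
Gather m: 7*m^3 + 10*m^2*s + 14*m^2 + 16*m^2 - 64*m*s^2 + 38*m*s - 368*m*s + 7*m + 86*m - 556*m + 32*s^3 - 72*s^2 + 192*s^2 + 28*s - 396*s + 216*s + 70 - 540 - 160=7*m^3 + m^2*(10*s + 30) + m*(-64*s^2 - 330*s - 463) + 32*s^3 + 120*s^2 - 152*s - 630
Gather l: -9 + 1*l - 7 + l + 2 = 2*l - 14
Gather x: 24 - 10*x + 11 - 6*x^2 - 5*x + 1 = -6*x^2 - 15*x + 36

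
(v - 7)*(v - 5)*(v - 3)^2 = v^4 - 18*v^3 + 116*v^2 - 318*v + 315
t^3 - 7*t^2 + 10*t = t*(t - 5)*(t - 2)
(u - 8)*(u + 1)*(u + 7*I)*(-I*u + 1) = -I*u^4 + 8*u^3 + 7*I*u^3 - 56*u^2 + 15*I*u^2 - 64*u - 49*I*u - 56*I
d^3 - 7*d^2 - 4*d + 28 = (d - 7)*(d - 2)*(d + 2)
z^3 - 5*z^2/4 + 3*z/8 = z*(z - 3/4)*(z - 1/2)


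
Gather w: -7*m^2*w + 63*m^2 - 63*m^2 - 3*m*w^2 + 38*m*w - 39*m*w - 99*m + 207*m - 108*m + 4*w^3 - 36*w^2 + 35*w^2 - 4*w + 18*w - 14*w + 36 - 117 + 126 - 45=4*w^3 + w^2*(-3*m - 1) + w*(-7*m^2 - m)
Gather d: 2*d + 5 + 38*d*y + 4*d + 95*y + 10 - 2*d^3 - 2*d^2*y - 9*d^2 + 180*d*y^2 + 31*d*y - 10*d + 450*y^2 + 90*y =-2*d^3 + d^2*(-2*y - 9) + d*(180*y^2 + 69*y - 4) + 450*y^2 + 185*y + 15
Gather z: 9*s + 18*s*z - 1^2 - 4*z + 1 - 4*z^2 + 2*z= 9*s - 4*z^2 + z*(18*s - 2)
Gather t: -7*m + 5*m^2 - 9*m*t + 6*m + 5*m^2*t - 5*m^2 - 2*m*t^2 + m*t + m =-2*m*t^2 + t*(5*m^2 - 8*m)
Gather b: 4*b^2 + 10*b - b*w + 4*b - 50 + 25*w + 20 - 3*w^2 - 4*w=4*b^2 + b*(14 - w) - 3*w^2 + 21*w - 30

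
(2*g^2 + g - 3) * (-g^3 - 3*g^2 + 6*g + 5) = -2*g^5 - 7*g^4 + 12*g^3 + 25*g^2 - 13*g - 15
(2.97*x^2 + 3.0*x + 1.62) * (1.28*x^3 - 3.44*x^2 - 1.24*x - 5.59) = 3.8016*x^5 - 6.3768*x^4 - 11.9292*x^3 - 25.8951*x^2 - 18.7788*x - 9.0558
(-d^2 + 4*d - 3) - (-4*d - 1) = -d^2 + 8*d - 2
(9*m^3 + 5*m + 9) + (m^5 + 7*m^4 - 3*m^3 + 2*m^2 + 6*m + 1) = m^5 + 7*m^4 + 6*m^3 + 2*m^2 + 11*m + 10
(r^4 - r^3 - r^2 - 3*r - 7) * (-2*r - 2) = -2*r^5 + 4*r^3 + 8*r^2 + 20*r + 14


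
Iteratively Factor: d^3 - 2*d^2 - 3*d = (d)*(d^2 - 2*d - 3) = d*(d - 3)*(d + 1)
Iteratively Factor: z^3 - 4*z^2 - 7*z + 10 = (z + 2)*(z^2 - 6*z + 5) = (z - 5)*(z + 2)*(z - 1)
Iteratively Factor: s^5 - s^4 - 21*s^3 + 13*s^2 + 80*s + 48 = (s - 3)*(s^4 + 2*s^3 - 15*s^2 - 32*s - 16) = (s - 3)*(s + 1)*(s^3 + s^2 - 16*s - 16) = (s - 4)*(s - 3)*(s + 1)*(s^2 + 5*s + 4) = (s - 4)*(s - 3)*(s + 1)^2*(s + 4)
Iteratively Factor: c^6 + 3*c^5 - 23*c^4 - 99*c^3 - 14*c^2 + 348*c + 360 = (c + 2)*(c^5 + c^4 - 25*c^3 - 49*c^2 + 84*c + 180) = (c + 2)*(c + 3)*(c^4 - 2*c^3 - 19*c^2 + 8*c + 60) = (c + 2)*(c + 3)^2*(c^3 - 5*c^2 - 4*c + 20) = (c - 5)*(c + 2)*(c + 3)^2*(c^2 - 4) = (c - 5)*(c - 2)*(c + 2)*(c + 3)^2*(c + 2)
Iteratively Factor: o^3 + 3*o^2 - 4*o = (o)*(o^2 + 3*o - 4) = o*(o - 1)*(o + 4)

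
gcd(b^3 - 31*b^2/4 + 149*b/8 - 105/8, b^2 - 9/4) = 1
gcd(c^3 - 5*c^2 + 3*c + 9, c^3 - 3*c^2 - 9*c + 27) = c^2 - 6*c + 9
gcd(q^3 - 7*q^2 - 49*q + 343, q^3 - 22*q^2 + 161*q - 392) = q^2 - 14*q + 49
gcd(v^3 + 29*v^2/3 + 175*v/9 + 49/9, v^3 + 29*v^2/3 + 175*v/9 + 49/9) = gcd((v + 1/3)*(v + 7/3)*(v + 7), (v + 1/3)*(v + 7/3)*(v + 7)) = v^3 + 29*v^2/3 + 175*v/9 + 49/9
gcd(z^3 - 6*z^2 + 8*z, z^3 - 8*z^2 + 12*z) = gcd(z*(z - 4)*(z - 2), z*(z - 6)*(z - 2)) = z^2 - 2*z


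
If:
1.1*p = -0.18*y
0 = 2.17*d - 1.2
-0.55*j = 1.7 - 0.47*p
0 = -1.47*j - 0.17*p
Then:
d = 0.55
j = -0.37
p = 3.19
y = -19.47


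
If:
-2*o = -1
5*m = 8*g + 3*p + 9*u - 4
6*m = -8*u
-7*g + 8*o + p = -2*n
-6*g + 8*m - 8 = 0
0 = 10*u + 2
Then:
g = -44/45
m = 4/15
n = -2137/270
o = 1/2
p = 673/135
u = -1/5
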